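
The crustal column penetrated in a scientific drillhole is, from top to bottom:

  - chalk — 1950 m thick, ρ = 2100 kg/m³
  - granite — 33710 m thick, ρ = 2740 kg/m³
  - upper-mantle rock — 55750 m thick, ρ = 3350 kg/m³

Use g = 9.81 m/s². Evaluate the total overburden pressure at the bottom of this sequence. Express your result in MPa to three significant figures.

2780 MPa

chalk: 2100 kg/m³ × 9.81 m/s² × 1950 m = 4.017×10^7 Pa = 40.17 MPa
granite: 2740 kg/m³ × 9.81 m/s² × 33710 m = 9.061×10^8 Pa = 906.1 MPa
upper-mantle rock: 3350 kg/m³ × 9.81 m/s² × 55750 m = 1.832×10^9 Pa = 1832 MPa
Total = 40.17 + 906.1 + 1832 = 2778.4 MPa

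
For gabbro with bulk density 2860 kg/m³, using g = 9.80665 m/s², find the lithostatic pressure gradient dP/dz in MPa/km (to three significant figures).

28.0 MPa/km

dP/dz = ρg = 2860 kg/m³ × 9.80665 m/s² = 28047 Pa/m
= 28047 Pa/m × (1 MPa/km / 1000.0 Pa/m) = 28.047 MPa/km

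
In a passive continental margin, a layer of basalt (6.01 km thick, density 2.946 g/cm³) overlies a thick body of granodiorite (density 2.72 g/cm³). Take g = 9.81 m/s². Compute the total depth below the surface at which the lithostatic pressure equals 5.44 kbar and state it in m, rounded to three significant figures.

19900 m

Pressure at base of upper layers: 2946×9.81×6010 = 1.737×10^8 Pa = 1.737 kbar
Remaining pressure to be supplied by granodiorite: 5.440×10^8 − 1.737×10^8 = 3.703×10^8 Pa
Additional depth in granodiorite = 3.703×10^8 Pa / (2720 kg/m³ × 9.81 m/s²) = 13878 m
Total depth = 6010 m + 13878 m = 19888 m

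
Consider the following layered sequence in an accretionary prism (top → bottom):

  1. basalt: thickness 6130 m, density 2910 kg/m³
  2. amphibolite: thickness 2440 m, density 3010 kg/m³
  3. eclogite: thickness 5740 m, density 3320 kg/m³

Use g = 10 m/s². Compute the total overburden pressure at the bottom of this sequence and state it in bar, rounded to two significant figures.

basalt: 2910 kg/m³ × 10 m/s² × 6130 m = 1.784×10^8 Pa = 1784 bar
amphibolite: 3010 kg/m³ × 10 m/s² × 2440 m = 7.344×10^7 Pa = 734.4 bar
eclogite: 3320 kg/m³ × 10 m/s² × 5740 m = 1.906×10^8 Pa = 1906 bar
Total = 1784 + 734.4 + 1906 = 4423.9 bar

4400 bar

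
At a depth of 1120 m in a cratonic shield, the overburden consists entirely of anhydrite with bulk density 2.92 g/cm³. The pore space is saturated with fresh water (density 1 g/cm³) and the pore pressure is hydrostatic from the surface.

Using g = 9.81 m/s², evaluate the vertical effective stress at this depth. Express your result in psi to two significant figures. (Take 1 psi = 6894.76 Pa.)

Overburden (lithostatic) stress σ_v:
anhydrite: 2920 kg/m³ × 9.81 m/s² × 1120 m = 3.208×10^7 Pa = 32.08 MPa
Pore pressure P_p = 1000 kg/m³ × 9.81 m/s² × 1120 m = 1.099×10^7 Pa = 10.99 MPa
Effective stress σ' = σ_v − P_p = 32.08 − 10.99 = 21.095 MPa = 3059.6 psi

3100 psi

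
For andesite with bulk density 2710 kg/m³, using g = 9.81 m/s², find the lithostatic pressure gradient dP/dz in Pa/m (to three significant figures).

26600 Pa/m

dP/dz = ρg = 2710 kg/m³ × 9.81 m/s² = 26585 Pa/m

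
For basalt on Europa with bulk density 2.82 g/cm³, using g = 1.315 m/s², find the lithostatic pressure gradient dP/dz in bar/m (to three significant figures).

0.0371 bar/m

dP/dz = ρg = 2820 kg/m³ × 1.315 m/s² = 3708.3 Pa/m
= 3708.3 Pa/m × (1 bar/m / 1.0000×10^5 Pa/m) = 0.037083 bar/m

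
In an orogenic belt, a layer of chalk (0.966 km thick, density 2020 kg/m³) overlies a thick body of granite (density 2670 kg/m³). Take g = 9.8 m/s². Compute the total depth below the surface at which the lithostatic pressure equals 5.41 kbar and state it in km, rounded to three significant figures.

Pressure at base of upper layers: 2020×9.8×966 = 1.912×10^7 Pa = 0.1912 kbar
Remaining pressure to be supplied by granite: 5.410×10^8 − 1.912×10^7 = 5.219×10^8 Pa
Additional depth in granite = 5.219×10^8 Pa / (2670 kg/m³ × 9.8 m/s²) = 19945 m
Total depth = 966 m + 19945 m = 20911 m
= 20.911 km

20.9 km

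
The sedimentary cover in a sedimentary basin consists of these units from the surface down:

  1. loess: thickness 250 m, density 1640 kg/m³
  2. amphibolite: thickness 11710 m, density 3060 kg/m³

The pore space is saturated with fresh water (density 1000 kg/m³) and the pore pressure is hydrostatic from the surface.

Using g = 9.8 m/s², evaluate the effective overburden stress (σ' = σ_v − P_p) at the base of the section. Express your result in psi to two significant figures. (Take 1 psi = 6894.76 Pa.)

35000 psi

Overburden (lithostatic) stress σ_v:
loess: 1640 kg/m³ × 9.8 m/s² × 250 m = 4.018×10^6 Pa = 4.018 MPa
amphibolite: 3060 kg/m³ × 9.8 m/s² × 11710 m = 3.512×10^8 Pa = 351.2 MPa
Total = 4.018 + 351.2 = 355.18 MPa
Pore pressure P_p = 1000 kg/m³ × 9.8 m/s² × 11960 m = 1.172×10^8 Pa = 117.2 MPa
Effective stress σ' = σ_v − P_p = 355.2 − 117.2 = 237.97 MPa = 34515 psi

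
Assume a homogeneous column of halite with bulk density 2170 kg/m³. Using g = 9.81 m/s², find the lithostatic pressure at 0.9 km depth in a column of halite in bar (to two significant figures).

190 bar

halite: 2170 kg/m³ × 9.81 m/s² × 900 m = 1.916×10^7 Pa = 191.6 bar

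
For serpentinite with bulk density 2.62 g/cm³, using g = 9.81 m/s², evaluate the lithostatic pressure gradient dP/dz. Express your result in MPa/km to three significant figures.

dP/dz = ρg = 2620 kg/m³ × 9.81 m/s² = 25702 Pa/m
= 25702 Pa/m × (1 MPa/km / 1000.0 Pa/m) = 25.702 MPa/km

25.7 MPa/km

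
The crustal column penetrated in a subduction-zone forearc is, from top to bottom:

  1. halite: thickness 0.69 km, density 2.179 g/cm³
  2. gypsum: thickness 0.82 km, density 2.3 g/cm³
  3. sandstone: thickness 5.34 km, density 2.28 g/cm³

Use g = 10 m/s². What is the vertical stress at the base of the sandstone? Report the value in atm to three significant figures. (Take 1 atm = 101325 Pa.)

1540 atm

halite: 2179 kg/m³ × 10 m/s² × 690 m = 1.504×10^7 Pa = 148.4 atm
gypsum: 2300 kg/m³ × 10 m/s² × 820 m = 1.886×10^7 Pa = 186.1 atm
sandstone: 2280 kg/m³ × 10 m/s² × 5340 m = 1.218×10^8 Pa = 1202 atm
Total = 148.4 + 186.1 + 1202 = 1536.1 atm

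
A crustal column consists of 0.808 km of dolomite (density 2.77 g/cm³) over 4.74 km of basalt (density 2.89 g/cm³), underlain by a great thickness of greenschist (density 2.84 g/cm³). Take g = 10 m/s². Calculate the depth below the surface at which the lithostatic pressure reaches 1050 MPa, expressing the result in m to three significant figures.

36900 m

Pressure at base of upper layers: 2770×10×808 + 2890×10×4740 = 1.594×10^8 Pa = 159.4 MPa
Remaining pressure to be supplied by greenschist: 1.050×10^9 − 1.594×10^8 = 8.906×10^8 Pa
Additional depth in greenschist = 8.906×10^8 Pa / (2840 kg/m³ × 10 m/s²) = 31360 m
Total depth = 5548 m + 31360 m = 36908 m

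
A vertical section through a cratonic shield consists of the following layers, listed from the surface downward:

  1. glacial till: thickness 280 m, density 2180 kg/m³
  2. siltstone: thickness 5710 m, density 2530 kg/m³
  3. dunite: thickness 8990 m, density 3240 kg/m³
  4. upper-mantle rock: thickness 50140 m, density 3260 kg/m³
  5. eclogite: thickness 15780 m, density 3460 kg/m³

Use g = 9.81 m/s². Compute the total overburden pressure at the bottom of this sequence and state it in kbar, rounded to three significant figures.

25.7 kbar

glacial till: 2180 kg/m³ × 9.81 m/s² × 280 m = 5.988×10^6 Pa = 0.05988 kbar
siltstone: 2530 kg/m³ × 9.81 m/s² × 5710 m = 1.417×10^8 Pa = 1.417 kbar
dunite: 3240 kg/m³ × 9.81 m/s² × 8990 m = 2.857×10^8 Pa = 2.857 kbar
upper-mantle rock: 3260 kg/m³ × 9.81 m/s² × 50140 m = 1.604×10^9 Pa = 16.04 kbar
eclogite: 3460 kg/m³ × 9.81 m/s² × 15780 m = 5.356×10^8 Pa = 5.356 kbar
Total = 0.05988 + 1.417 + 2.857 + 16.04 + 5.356 = 25.726 kbar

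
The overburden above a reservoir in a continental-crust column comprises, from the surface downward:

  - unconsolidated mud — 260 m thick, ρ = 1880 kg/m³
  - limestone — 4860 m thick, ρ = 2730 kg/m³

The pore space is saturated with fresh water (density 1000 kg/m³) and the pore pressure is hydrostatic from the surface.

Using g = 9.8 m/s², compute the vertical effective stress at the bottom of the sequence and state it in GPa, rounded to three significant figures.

0.0846 GPa

Overburden (lithostatic) stress σ_v:
unconsolidated mud: 1880 kg/m³ × 9.8 m/s² × 260 m = 4.790×10^6 Pa = 4.790 MPa
limestone: 2730 kg/m³ × 9.8 m/s² × 4860 m = 1.300×10^8 Pa = 130.0 MPa
Total = 4.790 + 130.0 = 134.81 MPa
Pore pressure P_p = 1000 kg/m³ × 9.8 m/s² × 5120 m = 5.018×10^7 Pa = 50.18 MPa
Effective stress σ' = σ_v − P_p = 134.8 − 50.18 = 84.639 MPa = 0.084639 GPa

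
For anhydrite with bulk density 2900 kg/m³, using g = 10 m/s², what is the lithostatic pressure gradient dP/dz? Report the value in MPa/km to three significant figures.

29.0 MPa/km

dP/dz = ρg = 2900 kg/m³ × 10 m/s² = 29000 Pa/m
= 29000 Pa/m × (1 MPa/km / 1000.0 Pa/m) = 29.000 MPa/km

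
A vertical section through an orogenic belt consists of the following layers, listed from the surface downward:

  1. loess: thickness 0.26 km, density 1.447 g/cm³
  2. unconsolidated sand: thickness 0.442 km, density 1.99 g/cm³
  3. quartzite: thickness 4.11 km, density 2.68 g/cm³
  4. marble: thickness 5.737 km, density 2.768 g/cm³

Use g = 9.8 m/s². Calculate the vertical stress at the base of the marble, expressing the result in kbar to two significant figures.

loess: 1447 kg/m³ × 9.8 m/s² × 260 m = 3.687×10^6 Pa = 0.03687 kbar
unconsolidated sand: 1990 kg/m³ × 9.8 m/s² × 442 m = 8.620×10^6 Pa = 0.08620 kbar
quartzite: 2680 kg/m³ × 9.8 m/s² × 4110 m = 1.079×10^8 Pa = 1.079 kbar
marble: 2768 kg/m³ × 9.8 m/s² × 5737 m = 1.556×10^8 Pa = 1.556 kbar
Total = 0.03687 + 0.08620 + 1.079 + 1.556 = 2.7588 kbar

2.8 kbar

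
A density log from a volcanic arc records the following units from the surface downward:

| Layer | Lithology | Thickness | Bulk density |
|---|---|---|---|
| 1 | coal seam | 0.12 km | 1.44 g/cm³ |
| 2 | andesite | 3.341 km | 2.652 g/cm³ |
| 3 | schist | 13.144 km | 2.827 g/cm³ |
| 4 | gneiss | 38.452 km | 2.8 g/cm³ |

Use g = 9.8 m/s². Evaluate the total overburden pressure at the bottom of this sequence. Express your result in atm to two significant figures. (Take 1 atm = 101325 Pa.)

coal seam: 1440 kg/m³ × 9.8 m/s² × 120 m = 1.693×10^6 Pa = 16.71 atm
andesite: 2652 kg/m³ × 9.8 m/s² × 3341 m = 8.683×10^7 Pa = 857.0 atm
schist: 2827 kg/m³ × 9.8 m/s² × 13144 m = 3.641×10^8 Pa = 3594 atm
gneiss: 2800 kg/m³ × 9.8 m/s² × 38452 m = 1.055×10^9 Pa = 10413 atm
Total = 16.71 + 857.0 + 3594 + 10413 = 14881 atm

15000 atm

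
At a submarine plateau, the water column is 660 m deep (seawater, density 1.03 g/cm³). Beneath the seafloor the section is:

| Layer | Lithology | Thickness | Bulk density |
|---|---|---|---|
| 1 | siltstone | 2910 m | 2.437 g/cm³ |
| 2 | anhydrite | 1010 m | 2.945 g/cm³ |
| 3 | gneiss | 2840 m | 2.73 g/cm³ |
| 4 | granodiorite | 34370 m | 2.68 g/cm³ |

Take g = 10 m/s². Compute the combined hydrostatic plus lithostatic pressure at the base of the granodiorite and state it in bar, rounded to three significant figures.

seawater: 1030 kg/m³ × 10 m/s² × 660 m = 6.798×10^6 Pa = 67.98 bar
siltstone: 2437 kg/m³ × 10 m/s² × 2910 m = 7.092×10^7 Pa = 709.2 bar
anhydrite: 2945 kg/m³ × 10 m/s² × 1010 m = 2.974×10^7 Pa = 297.4 bar
gneiss: 2730 kg/m³ × 10 m/s² × 2840 m = 7.753×10^7 Pa = 775.3 bar
granodiorite: 2680 kg/m³ × 10 m/s² × 34370 m = 9.211×10^8 Pa = 9211 bar
Total = 67.98 + 709.2 + 297.4 + 775.3 + 9211 = 11061 bar

11100 bar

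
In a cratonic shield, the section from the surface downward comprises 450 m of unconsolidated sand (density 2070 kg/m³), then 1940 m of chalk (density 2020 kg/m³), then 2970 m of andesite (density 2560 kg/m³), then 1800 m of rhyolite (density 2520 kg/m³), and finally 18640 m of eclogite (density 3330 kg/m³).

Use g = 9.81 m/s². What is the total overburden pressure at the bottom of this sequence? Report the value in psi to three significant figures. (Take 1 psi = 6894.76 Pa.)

unconsolidated sand: 2070 kg/m³ × 9.81 m/s² × 450 m = 9.138×10^6 Pa = 1325 psi
chalk: 2020 kg/m³ × 9.81 m/s² × 1940 m = 3.844×10^7 Pa = 5576 psi
andesite: 2560 kg/m³ × 9.81 m/s² × 2970 m = 7.459×10^7 Pa = 10818 psi
rhyolite: 2520 kg/m³ × 9.81 m/s² × 1800 m = 4.450×10^7 Pa = 6454 psi
eclogite: 3330 kg/m³ × 9.81 m/s² × 18640 m = 6.089×10^8 Pa = 88316 psi
Total = 1325 + 5576 + 10818 + 6454 + 88316 = 1.1249×10^5 psi

112000 psi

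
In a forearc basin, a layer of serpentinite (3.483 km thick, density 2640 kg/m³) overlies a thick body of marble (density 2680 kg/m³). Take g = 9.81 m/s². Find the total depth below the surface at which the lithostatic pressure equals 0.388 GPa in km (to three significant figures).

14.8 km

Pressure at base of upper layers: 2640×9.81×3483 = 9.020×10^7 Pa = 0.09020 GPa
Remaining pressure to be supplied by marble: 3.880×10^8 − 9.020×10^7 = 2.978×10^8 Pa
Additional depth in marble = 2.978×10^8 Pa / (2680 kg/m³ × 9.81 m/s²) = 11327 m
Total depth = 3483 m + 11327 m = 14810 m
= 14.810 km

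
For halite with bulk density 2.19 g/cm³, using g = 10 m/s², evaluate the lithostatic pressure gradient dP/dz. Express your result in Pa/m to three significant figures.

21900 Pa/m

dP/dz = ρg = 2190 kg/m³ × 10 m/s² = 21900 Pa/m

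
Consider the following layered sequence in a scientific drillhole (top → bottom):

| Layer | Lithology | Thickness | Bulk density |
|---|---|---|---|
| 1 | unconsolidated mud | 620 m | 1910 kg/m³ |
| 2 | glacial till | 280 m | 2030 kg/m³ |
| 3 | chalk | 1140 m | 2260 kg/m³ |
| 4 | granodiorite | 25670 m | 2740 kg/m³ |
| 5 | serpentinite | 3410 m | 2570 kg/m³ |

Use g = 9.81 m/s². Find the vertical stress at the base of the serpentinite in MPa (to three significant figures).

818 MPa

unconsolidated mud: 1910 kg/m³ × 9.81 m/s² × 620 m = 1.162×10^7 Pa = 11.62 MPa
glacial till: 2030 kg/m³ × 9.81 m/s² × 280 m = 5.576×10^6 Pa = 5.576 MPa
chalk: 2260 kg/m³ × 9.81 m/s² × 1140 m = 2.527×10^7 Pa = 25.27 MPa
granodiorite: 2740 kg/m³ × 9.81 m/s² × 25670 m = 6.900×10^8 Pa = 690.0 MPa
serpentinite: 2570 kg/m³ × 9.81 m/s² × 3410 m = 8.597×10^7 Pa = 85.97 MPa
Total = 11.62 + 5.576 + 25.27 + 690.0 + 85.97 = 818.43 MPa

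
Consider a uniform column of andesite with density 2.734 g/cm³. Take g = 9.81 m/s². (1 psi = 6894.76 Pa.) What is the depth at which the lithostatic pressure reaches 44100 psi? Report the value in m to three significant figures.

h = P/(ρg) = 44100 psi / (2734 kg/m³ × 9.81 m/s²) = 3.041×10^8 Pa / 26821 Pa/m = 11337 m

11300 m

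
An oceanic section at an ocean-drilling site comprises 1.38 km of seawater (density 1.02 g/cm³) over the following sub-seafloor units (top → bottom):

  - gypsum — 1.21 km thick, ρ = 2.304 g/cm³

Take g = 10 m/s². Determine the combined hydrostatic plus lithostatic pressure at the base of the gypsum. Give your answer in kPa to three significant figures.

42000 kPa

seawater: 1020 kg/m³ × 10 m/s² × 1380 m = 1.408×10^7 Pa = 14076 kPa
gypsum: 2304 kg/m³ × 10 m/s² × 1210 m = 2.788×10^7 Pa = 27878 kPa
Total = 14076 + 27878 = 41954 kPa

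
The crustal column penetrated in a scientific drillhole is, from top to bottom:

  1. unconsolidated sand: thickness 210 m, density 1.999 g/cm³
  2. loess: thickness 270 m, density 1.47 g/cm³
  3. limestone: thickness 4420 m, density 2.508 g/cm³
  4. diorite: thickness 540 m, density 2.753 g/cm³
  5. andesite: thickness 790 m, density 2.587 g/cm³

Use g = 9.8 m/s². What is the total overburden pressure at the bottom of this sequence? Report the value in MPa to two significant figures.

150 MPa

unconsolidated sand: 1999 kg/m³ × 9.8 m/s² × 210 m = 4.114×10^6 Pa = 4.114 MPa
loess: 1470 kg/m³ × 9.8 m/s² × 270 m = 3.890×10^6 Pa = 3.890 MPa
limestone: 2508 kg/m³ × 9.8 m/s² × 4420 m = 1.086×10^8 Pa = 108.6 MPa
diorite: 2753 kg/m³ × 9.8 m/s² × 540 m = 1.457×10^7 Pa = 14.57 MPa
andesite: 2587 kg/m³ × 9.8 m/s² × 790 m = 2.003×10^7 Pa = 20.03 MPa
Total = 4.114 + 3.890 + 108.6 + 14.57 + 20.03 = 151.24 MPa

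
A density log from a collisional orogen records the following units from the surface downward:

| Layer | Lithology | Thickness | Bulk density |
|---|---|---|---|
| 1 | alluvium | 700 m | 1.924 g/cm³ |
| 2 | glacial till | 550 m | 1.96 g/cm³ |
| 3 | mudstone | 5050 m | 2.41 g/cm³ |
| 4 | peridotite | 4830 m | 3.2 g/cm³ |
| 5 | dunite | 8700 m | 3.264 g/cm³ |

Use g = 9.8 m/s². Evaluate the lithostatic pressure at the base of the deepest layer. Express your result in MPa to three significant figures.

573 MPa

alluvium: 1924 kg/m³ × 9.8 m/s² × 700 m = 1.320×10^7 Pa = 13.20 MPa
glacial till: 1960 kg/m³ × 9.8 m/s² × 550 m = 1.056×10^7 Pa = 10.56 MPa
mudstone: 2410 kg/m³ × 9.8 m/s² × 5050 m = 1.193×10^8 Pa = 119.3 MPa
peridotite: 3200 kg/m³ × 9.8 m/s² × 4830 m = 1.515×10^8 Pa = 151.5 MPa
dunite: 3264 kg/m³ × 9.8 m/s² × 8700 m = 2.783×10^8 Pa = 278.3 MPa
Total = 13.20 + 10.56 + 119.3 + 151.5 + 278.3 = 572.79 MPa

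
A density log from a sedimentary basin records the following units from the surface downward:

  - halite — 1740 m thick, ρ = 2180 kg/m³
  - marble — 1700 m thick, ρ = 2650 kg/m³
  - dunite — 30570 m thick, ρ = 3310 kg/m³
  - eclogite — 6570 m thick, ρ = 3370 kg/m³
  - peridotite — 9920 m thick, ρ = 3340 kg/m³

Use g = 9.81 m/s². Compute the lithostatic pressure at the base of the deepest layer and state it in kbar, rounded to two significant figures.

16 kbar

halite: 2180 kg/m³ × 9.81 m/s² × 1740 m = 3.721×10^7 Pa = 0.3721 kbar
marble: 2650 kg/m³ × 9.81 m/s² × 1700 m = 4.419×10^7 Pa = 0.4419 kbar
dunite: 3310 kg/m³ × 9.81 m/s² × 30570 m = 9.926×10^8 Pa = 9.926 kbar
eclogite: 3370 kg/m³ × 9.81 m/s² × 6570 m = 2.172×10^8 Pa = 2.172 kbar
peridotite: 3340 kg/m³ × 9.81 m/s² × 9920 m = 3.250×10^8 Pa = 3.250 kbar
Total = 0.3721 + 0.4419 + 9.926 + 2.172 + 3.250 = 16.163 kbar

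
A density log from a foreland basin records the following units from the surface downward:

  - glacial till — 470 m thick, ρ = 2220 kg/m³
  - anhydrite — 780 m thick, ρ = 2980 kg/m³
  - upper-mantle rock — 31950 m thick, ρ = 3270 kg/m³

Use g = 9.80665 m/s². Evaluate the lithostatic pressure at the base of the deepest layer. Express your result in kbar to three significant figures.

glacial till: 2220 kg/m³ × 9.80665 m/s² × 470 m = 1.023×10^7 Pa = 0.1023 kbar
anhydrite: 2980 kg/m³ × 9.80665 m/s² × 780 m = 2.279×10^7 Pa = 0.2279 kbar
upper-mantle rock: 3270 kg/m³ × 9.80665 m/s² × 31950 m = 1.025×10^9 Pa = 10.25 kbar
Total = 0.1023 + 0.2279 + 10.25 = 10.576 kbar

10.6 kbar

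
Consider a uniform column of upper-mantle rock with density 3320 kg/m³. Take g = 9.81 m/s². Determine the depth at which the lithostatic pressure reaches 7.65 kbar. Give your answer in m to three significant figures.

h = P/(ρg) = 7.65 kbar / (3320 kg/m³ × 9.81 m/s²) = 7.650×10^8 Pa / 32569 Pa/m = 23488 m

23500 m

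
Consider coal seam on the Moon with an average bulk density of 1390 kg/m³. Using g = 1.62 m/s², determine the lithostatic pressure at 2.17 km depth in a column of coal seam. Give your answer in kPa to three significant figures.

coal seam: 1390 kg/m³ × 1.62 m/s² × 2170 m = 4.886×10^6 Pa = 4886 kPa

4890 kPa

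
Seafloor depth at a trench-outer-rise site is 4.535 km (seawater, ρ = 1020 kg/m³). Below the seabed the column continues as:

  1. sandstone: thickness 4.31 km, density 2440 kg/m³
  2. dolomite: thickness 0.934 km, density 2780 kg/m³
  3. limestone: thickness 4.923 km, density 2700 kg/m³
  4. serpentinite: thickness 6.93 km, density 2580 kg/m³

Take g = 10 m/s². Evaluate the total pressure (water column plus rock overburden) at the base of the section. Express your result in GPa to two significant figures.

0.49 GPa

seawater: 1020 kg/m³ × 10 m/s² × 4535 m = 4.626×10^7 Pa = 0.04626 GPa
sandstone: 2440 kg/m³ × 10 m/s² × 4310 m = 1.052×10^8 Pa = 0.1052 GPa
dolomite: 2780 kg/m³ × 10 m/s² × 934 m = 2.597×10^7 Pa = 0.02597 GPa
limestone: 2700 kg/m³ × 10 m/s² × 4923 m = 1.329×10^8 Pa = 0.1329 GPa
serpentinite: 2580 kg/m³ × 10 m/s² × 6930 m = 1.788×10^8 Pa = 0.1788 GPa
Total = 0.04626 + 0.1052 + 0.02597 + 0.1329 + 0.1788 = 0.48910 GPa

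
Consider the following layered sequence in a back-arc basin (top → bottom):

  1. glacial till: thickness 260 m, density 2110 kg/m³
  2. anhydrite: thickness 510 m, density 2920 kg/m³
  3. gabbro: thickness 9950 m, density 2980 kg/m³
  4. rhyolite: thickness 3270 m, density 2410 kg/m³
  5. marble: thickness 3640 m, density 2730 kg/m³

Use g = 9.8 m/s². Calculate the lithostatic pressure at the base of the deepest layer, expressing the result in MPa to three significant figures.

485 MPa

glacial till: 2110 kg/m³ × 9.8 m/s² × 260 m = 5.376×10^6 Pa = 5.376 MPa
anhydrite: 2920 kg/m³ × 9.8 m/s² × 510 m = 1.459×10^7 Pa = 14.59 MPa
gabbro: 2980 kg/m³ × 9.8 m/s² × 9950 m = 2.906×10^8 Pa = 290.6 MPa
rhyolite: 2410 kg/m³ × 9.8 m/s² × 3270 m = 7.723×10^7 Pa = 77.23 MPa
marble: 2730 kg/m³ × 9.8 m/s² × 3640 m = 9.738×10^7 Pa = 97.38 MPa
Total = 5.376 + 14.59 + 290.6 + 77.23 + 97.38 = 485.17 MPa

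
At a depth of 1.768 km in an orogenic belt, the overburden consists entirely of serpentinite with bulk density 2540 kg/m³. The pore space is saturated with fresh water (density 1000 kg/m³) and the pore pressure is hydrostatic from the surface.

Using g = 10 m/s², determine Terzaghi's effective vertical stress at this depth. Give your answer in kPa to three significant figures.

Overburden (lithostatic) stress σ_v:
serpentinite: 2540 kg/m³ × 10 m/s² × 1768 m = 4.491×10^7 Pa = 44.91 MPa
Pore pressure P_p = 1000 kg/m³ × 10 m/s² × 1768 m = 1.768×10^7 Pa = 17.68 MPa
Effective stress σ' = σ_v − P_p = 44.91 − 17.68 = 27.227 MPa = 27227 kPa

27200 kPa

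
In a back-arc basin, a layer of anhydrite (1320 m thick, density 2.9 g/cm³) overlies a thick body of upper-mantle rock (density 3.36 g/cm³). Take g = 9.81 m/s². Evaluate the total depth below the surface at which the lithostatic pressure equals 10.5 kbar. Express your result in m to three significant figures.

32000 m

Pressure at base of upper layers: 2900×9.81×1320 = 3.755×10^7 Pa = 0.3755 kbar
Remaining pressure to be supplied by upper-mantle rock: 1.050×10^9 − 3.755×10^7 = 1.012×10^9 Pa
Additional depth in upper-mantle rock = 1.012×10^9 Pa / (3360 kg/m³ × 9.81 m/s²) = 30716 m
Total depth = 1320 m + 30716 m = 32036 m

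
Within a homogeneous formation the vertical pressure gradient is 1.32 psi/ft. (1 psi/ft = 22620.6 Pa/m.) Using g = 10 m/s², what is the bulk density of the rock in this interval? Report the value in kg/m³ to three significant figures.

ρ = (dP/dz)/g = 1.32 psi/ft / 10 m/s² = 29859 Pa/m / 10 m/s² = 2985.9 kg/m³

2990 kg/m³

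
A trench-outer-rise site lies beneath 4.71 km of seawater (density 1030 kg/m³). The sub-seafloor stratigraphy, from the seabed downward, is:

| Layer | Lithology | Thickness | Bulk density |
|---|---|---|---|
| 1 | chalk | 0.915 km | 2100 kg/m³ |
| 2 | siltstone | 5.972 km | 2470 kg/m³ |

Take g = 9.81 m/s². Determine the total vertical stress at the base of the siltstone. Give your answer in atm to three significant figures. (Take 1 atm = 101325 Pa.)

2080 atm

seawater: 1030 kg/m³ × 9.81 m/s² × 4710 m = 4.759×10^7 Pa = 469.7 atm
chalk: 2100 kg/m³ × 9.81 m/s² × 915 m = 1.885×10^7 Pa = 186.0 atm
siltstone: 2470 kg/m³ × 9.81 m/s² × 5972 m = 1.447×10^8 Pa = 1428 atm
Total = 469.7 + 186.0 + 1428 = 2083.9 atm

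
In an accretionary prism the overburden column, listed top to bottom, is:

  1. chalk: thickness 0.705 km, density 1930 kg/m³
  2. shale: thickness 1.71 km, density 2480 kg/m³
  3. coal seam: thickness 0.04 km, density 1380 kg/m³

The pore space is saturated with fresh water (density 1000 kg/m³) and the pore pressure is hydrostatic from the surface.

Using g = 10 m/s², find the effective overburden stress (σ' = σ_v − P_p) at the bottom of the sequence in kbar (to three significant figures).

Overburden (lithostatic) stress σ_v:
chalk: 1930 kg/m³ × 10 m/s² × 705 m = 1.361×10^7 Pa = 13.61 MPa
shale: 2480 kg/m³ × 10 m/s² × 1710 m = 4.241×10^7 Pa = 42.41 MPa
coal seam: 1380 kg/m³ × 10 m/s² × 40 m = 5.520×10^5 Pa = 0.5520 MPa
Total = 13.61 + 42.41 + 0.5520 = 56.566 MPa
Pore pressure P_p = 1000 kg/m³ × 10 m/s² × 2455 m = 2.455×10^7 Pa = 24.55 MPa
Effective stress σ' = σ_v − P_p = 56.57 − 24.55 = 32.017 MPa = 0.32016 kbar

0.320 kbar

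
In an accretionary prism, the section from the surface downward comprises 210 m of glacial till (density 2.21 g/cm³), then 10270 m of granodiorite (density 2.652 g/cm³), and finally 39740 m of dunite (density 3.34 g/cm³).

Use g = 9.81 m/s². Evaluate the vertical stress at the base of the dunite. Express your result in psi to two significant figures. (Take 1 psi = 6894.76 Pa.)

glacial till: 2210 kg/m³ × 9.81 m/s² × 210 m = 4.553×10^6 Pa = 660.3 psi
granodiorite: 2652 kg/m³ × 9.81 m/s² × 10270 m = 2.672×10^8 Pa = 38752 psi
dunite: 3340 kg/m³ × 9.81 m/s² × 39740 m = 1.302×10^9 Pa = 1.889×10^5 psi
Total = 660.3 + 38752 + 1.889×10^5 = 2.2827×10^5 psi

230000 psi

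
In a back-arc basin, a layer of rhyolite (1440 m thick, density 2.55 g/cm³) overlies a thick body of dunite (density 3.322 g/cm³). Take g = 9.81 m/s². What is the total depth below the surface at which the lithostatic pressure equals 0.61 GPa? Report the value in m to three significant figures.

Pressure at base of upper layers: 2550×9.81×1440 = 3.602×10^7 Pa = 0.03602 GPa
Remaining pressure to be supplied by dunite: 6.100×10^8 − 3.602×10^7 = 5.740×10^8 Pa
Additional depth in dunite = 5.740×10^8 Pa / (3322 kg/m³ × 9.81 m/s²) = 17613 m
Total depth = 1440 m + 17613 m = 19053 m

19100 m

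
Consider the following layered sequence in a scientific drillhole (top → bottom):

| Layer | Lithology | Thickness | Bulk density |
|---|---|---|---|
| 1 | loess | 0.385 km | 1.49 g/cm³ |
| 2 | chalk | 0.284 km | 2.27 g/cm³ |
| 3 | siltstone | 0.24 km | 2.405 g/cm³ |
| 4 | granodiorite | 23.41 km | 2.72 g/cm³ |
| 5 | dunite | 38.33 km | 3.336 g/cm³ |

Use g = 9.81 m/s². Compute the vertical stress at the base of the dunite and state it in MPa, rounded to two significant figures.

loess: 1490 kg/m³ × 9.81 m/s² × 385 m = 5.628×10^6 Pa = 5.628 MPa
chalk: 2270 kg/m³ × 9.81 m/s² × 284 m = 6.324×10^6 Pa = 6.324 MPa
siltstone: 2405 kg/m³ × 9.81 m/s² × 240 m = 5.662×10^6 Pa = 5.662 MPa
granodiorite: 2720 kg/m³ × 9.81 m/s² × 23410 m = 6.247×10^8 Pa = 624.7 MPa
dunite: 3336 kg/m³ × 9.81 m/s² × 38330 m = 1.254×10^9 Pa = 1254 MPa
Total = 5.628 + 6.324 + 5.662 + 624.7 + 1254 = 1896.7 MPa

1900 MPa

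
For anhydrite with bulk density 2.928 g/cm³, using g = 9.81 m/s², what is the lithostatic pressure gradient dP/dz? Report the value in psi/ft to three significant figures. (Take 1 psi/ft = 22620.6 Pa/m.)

1.27 psi/ft

dP/dz = ρg = 2928 kg/m³ × 9.81 m/s² = 28724 Pa/m
= 28724 Pa/m × (1 psi/ft / 22621 Pa/m) = 1.2698 psi/ft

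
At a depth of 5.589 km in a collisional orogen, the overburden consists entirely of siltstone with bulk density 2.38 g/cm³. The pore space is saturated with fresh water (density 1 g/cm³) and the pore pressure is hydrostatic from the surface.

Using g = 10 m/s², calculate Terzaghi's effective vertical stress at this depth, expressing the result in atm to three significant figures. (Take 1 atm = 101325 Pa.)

Overburden (lithostatic) stress σ_v:
siltstone: 2380 kg/m³ × 10 m/s² × 5589 m = 1.330×10^8 Pa = 133.0 MPa
Pore pressure P_p = 1000 kg/m³ × 10 m/s² × 5589 m = 5.589×10^7 Pa = 55.89 MPa
Effective stress σ' = σ_v − P_p = 133.0 − 55.89 = 77.128 MPa = 761.20 atm

761 atm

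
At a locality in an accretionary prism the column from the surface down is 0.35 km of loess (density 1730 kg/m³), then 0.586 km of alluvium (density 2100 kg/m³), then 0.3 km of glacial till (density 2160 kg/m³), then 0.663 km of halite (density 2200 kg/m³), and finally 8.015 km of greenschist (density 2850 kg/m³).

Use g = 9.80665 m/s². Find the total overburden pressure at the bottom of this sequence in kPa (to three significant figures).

loess: 1730 kg/m³ × 9.80665 m/s² × 350 m = 5.938×10^6 Pa = 5938 kPa
alluvium: 2100 kg/m³ × 9.80665 m/s² × 586 m = 1.207×10^7 Pa = 12068 kPa
glacial till: 2160 kg/m³ × 9.80665 m/s² × 300 m = 6.355×10^6 Pa = 6355 kPa
halite: 2200 kg/m³ × 9.80665 m/s² × 663 m = 1.430×10^7 Pa = 14304 kPa
greenschist: 2850 kg/m³ × 9.80665 m/s² × 8015 m = 2.240×10^8 Pa = 2.240×10^5 kPa
Total = 5938 + 12068 + 6355 + 14304 + 2.240×10^5 = 2.6268×10^5 kPa

263000 kPa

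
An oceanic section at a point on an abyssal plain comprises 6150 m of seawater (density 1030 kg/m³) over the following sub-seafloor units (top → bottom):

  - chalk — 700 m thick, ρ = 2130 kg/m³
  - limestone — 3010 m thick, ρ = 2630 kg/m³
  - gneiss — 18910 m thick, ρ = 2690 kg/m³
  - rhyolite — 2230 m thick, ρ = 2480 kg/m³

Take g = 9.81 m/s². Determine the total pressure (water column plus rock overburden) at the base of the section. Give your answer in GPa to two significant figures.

seawater: 1030 kg/m³ × 9.81 m/s² × 6150 m = 6.214×10^7 Pa = 0.06214 GPa
chalk: 2130 kg/m³ × 9.81 m/s² × 700 m = 1.463×10^7 Pa = 0.01463 GPa
limestone: 2630 kg/m³ × 9.81 m/s² × 3010 m = 7.766×10^7 Pa = 0.07766 GPa
gneiss: 2690 kg/m³ × 9.81 m/s² × 18910 m = 4.990×10^8 Pa = 0.4990 GPa
rhyolite: 2480 kg/m³ × 9.81 m/s² × 2230 m = 5.425×10^7 Pa = 0.05425 GPa
Total = 0.06214 + 0.01463 + 0.07766 + 0.4990 + 0.05425 = 0.70769 GPa

0.71 GPa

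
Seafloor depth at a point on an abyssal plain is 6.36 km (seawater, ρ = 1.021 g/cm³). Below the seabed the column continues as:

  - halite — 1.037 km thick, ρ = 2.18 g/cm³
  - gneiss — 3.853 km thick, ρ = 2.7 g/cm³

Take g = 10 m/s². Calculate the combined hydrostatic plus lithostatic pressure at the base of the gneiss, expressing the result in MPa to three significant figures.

192 MPa

seawater: 1021 kg/m³ × 10 m/s² × 6360 m = 6.494×10^7 Pa = 64.94 MPa
halite: 2180 kg/m³ × 10 m/s² × 1037 m = 2.261×10^7 Pa = 22.61 MPa
gneiss: 2700 kg/m³ × 10 m/s² × 3853 m = 1.040×10^8 Pa = 104.0 MPa
Total = 64.94 + 22.61 + 104.0 = 191.57 MPa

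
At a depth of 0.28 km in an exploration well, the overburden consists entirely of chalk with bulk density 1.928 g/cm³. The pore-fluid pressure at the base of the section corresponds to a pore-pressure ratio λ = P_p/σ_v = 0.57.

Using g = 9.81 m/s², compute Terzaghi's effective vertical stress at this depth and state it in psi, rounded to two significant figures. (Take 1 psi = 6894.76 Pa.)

330 psi

Overburden (lithostatic) stress σ_v:
chalk: 1928 kg/m³ × 9.81 m/s² × 280 m = 5.296×10^6 Pa = 5.296 MPa
Pore pressure P_p = λ·σ_v = 0.57 × 5.296 MPa = 3.019 MPa
Effective stress σ' = σ_v − P_p = 5.296 − 3.019 = 2.2772 MPa = 330.28 psi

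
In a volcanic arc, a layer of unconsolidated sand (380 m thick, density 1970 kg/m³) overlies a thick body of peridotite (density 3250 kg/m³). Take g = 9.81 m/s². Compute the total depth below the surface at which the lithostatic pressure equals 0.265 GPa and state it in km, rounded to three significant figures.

8.46 km

Pressure at base of upper layers: 1970×9.81×380 = 7.344×10^6 Pa = 7.344×10^-3 GPa
Remaining pressure to be supplied by peridotite: 2.650×10^8 − 7.344×10^6 = 2.577×10^8 Pa
Additional depth in peridotite = 2.577×10^8 Pa / (3250 kg/m³ × 9.81 m/s²) = 8081.4 m
Total depth = 380 m + 8081.4 m = 8461.4 m
= 8.4614 km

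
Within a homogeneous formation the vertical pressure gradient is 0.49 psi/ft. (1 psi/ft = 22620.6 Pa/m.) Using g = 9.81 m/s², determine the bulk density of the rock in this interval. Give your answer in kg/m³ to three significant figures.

1130 kg/m³

ρ = (dP/dz)/g = 0.49 psi/ft / 9.81 m/s² = 11084 Pa/m / 9.81 m/s² = 1129.9 kg/m³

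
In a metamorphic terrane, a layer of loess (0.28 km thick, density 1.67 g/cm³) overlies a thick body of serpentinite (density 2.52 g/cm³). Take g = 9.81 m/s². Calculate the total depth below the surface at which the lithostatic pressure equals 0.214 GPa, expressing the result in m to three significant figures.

8750 m

Pressure at base of upper layers: 1670×9.81×280 = 4.587×10^6 Pa = 4.587×10^-3 GPa
Remaining pressure to be supplied by serpentinite: 2.140×10^8 − 4.587×10^6 = 2.094×10^8 Pa
Additional depth in serpentinite = 2.094×10^8 Pa / (2520 kg/m³ × 9.81 m/s²) = 8471.0 m
Total depth = 280 m + 8471.0 m = 8751.0 m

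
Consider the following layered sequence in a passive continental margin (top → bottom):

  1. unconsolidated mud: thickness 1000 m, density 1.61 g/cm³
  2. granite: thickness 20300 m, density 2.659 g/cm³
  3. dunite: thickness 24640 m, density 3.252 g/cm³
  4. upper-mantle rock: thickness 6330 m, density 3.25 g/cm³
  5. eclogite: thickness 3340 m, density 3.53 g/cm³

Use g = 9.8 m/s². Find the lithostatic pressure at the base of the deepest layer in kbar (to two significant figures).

16 kbar

unconsolidated mud: 1610 kg/m³ × 9.8 m/s² × 1000 m = 1.578×10^7 Pa = 0.1578 kbar
granite: 2659 kg/m³ × 9.8 m/s² × 20300 m = 5.290×10^8 Pa = 5.290 kbar
dunite: 3252 kg/m³ × 9.8 m/s² × 24640 m = 7.853×10^8 Pa = 7.853 kbar
upper-mantle rock: 3250 kg/m³ × 9.8 m/s² × 6330 m = 2.016×10^8 Pa = 2.016 kbar
eclogite: 3530 kg/m³ × 9.8 m/s² × 3340 m = 1.155×10^8 Pa = 1.155 kbar
Total = 0.1578 + 5.290 + 7.853 + 2.016 + 1.155 = 16.472 kbar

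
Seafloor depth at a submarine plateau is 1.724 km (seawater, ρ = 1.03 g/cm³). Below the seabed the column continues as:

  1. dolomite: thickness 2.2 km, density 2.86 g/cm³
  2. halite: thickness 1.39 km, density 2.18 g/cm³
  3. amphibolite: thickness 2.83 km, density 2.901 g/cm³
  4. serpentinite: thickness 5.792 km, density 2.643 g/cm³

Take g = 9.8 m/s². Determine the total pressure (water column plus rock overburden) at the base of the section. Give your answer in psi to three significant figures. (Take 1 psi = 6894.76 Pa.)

seawater: 1030 kg/m³ × 9.8 m/s² × 1724 m = 1.740×10^7 Pa = 2524 psi
dolomite: 2860 kg/m³ × 9.8 m/s² × 2200 m = 6.166×10^7 Pa = 8943 psi
halite: 2180 kg/m³ × 9.8 m/s² × 1390 m = 2.970×10^7 Pa = 4307 psi
amphibolite: 2901 kg/m³ × 9.8 m/s² × 2830 m = 8.046×10^7 Pa = 11669 psi
serpentinite: 2643 kg/m³ × 9.8 m/s² × 5792 m = 1.500×10^8 Pa = 21759 psi
Total = 2524 + 8943 + 4307 + 11669 + 21759 = 49202 psi

49200 psi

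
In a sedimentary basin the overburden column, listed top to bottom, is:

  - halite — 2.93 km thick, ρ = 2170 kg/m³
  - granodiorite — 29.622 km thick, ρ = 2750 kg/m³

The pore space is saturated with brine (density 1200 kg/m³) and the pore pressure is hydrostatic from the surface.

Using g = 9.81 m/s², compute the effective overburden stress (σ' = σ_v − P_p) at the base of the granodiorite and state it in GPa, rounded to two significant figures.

Overburden (lithostatic) stress σ_v:
halite: 2170 kg/m³ × 9.81 m/s² × 2930 m = 6.237×10^7 Pa = 62.37 MPa
granodiorite: 2750 kg/m³ × 9.81 m/s² × 29622 m = 7.991×10^8 Pa = 799.1 MPa
Total = 62.37 + 799.1 = 861.50 MPa
Pore pressure P_p = 1200 kg/m³ × 9.81 m/s² × 32552 m = 3.832×10^8 Pa = 383.2 MPa
Effective stress σ' = σ_v − P_p = 861.5 − 383.2 = 478.30 MPa = 0.47830 GPa

0.48 GPa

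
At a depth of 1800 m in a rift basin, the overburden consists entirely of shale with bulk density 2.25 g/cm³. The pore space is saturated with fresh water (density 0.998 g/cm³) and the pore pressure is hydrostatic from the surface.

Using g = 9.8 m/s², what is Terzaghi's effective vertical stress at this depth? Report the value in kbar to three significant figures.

Overburden (lithostatic) stress σ_v:
shale: 2250 kg/m³ × 9.8 m/s² × 1800 m = 3.969×10^7 Pa = 39.69 MPa
Pore pressure P_p = 998 kg/m³ × 9.8 m/s² × 1800 m = 1.760×10^7 Pa = 17.60 MPa
Effective stress σ' = σ_v − P_p = 39.69 − 17.60 = 22.085 MPa = 0.22085 kbar

0.221 kbar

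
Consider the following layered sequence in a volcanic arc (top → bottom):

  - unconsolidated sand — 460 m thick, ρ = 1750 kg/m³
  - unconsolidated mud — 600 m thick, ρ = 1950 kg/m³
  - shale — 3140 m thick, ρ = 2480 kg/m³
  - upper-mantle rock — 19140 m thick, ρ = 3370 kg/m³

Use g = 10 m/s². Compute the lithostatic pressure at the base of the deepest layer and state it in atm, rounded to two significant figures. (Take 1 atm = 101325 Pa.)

7300 atm

unconsolidated sand: 1750 kg/m³ × 10 m/s² × 460 m = 8.050×10^6 Pa = 79.45 atm
unconsolidated mud: 1950 kg/m³ × 10 m/s² × 600 m = 1.170×10^7 Pa = 115.5 atm
shale: 2480 kg/m³ × 10 m/s² × 3140 m = 7.787×10^7 Pa = 768.5 atm
upper-mantle rock: 3370 kg/m³ × 10 m/s² × 19140 m = 6.450×10^8 Pa = 6366 atm
Total = 79.45 + 115.5 + 768.5 + 6366 = 7329.3 atm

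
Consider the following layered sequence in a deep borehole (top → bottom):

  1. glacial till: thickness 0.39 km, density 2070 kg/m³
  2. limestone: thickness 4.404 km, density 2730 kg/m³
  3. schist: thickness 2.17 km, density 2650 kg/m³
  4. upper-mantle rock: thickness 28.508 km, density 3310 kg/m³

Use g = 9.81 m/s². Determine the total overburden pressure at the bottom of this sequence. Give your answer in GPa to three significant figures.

glacial till: 2070 kg/m³ × 9.81 m/s² × 390 m = 7.920×10^6 Pa = 7.920×10^-3 GPa
limestone: 2730 kg/m³ × 9.81 m/s² × 4404 m = 1.179×10^8 Pa = 0.1179 GPa
schist: 2650 kg/m³ × 9.81 m/s² × 2170 m = 5.641×10^7 Pa = 0.05641 GPa
upper-mantle rock: 3310 kg/m³ × 9.81 m/s² × 28508 m = 9.257×10^8 Pa = 0.9257 GPa
Total = 7.920×10^-3 + 0.1179 + 0.05641 + 0.9257 = 1.1080 GPa

1.11 GPa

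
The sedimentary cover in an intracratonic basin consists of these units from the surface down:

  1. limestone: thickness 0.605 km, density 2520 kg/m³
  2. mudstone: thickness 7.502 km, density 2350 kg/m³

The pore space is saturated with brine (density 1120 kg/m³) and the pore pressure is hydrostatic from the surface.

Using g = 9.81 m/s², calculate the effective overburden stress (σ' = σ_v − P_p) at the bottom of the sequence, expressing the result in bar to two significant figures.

Overburden (lithostatic) stress σ_v:
limestone: 2520 kg/m³ × 9.81 m/s² × 605 m = 1.496×10^7 Pa = 14.96 MPa
mudstone: 2350 kg/m³ × 9.81 m/s² × 7502 m = 1.729×10^8 Pa = 172.9 MPa
Total = 14.96 + 172.9 = 187.90 MPa
Pore pressure P_p = 1120 kg/m³ × 9.81 m/s² × 8107 m = 8.907×10^7 Pa = 89.07 MPa
Effective stress σ' = σ_v − P_p = 187.9 − 89.07 = 98.830 MPa = 988.30 bar

990 bar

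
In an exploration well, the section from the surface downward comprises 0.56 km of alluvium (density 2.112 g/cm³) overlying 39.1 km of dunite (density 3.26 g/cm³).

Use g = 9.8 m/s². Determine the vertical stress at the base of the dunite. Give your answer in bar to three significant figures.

12600 bar

alluvium: 2112 kg/m³ × 9.8 m/s² × 560 m = 1.159×10^7 Pa = 115.9 bar
dunite: 3260 kg/m³ × 9.8 m/s² × 39100 m = 1.249×10^9 Pa = 12492 bar
Total = 115.9 + 12492 = 12608 bar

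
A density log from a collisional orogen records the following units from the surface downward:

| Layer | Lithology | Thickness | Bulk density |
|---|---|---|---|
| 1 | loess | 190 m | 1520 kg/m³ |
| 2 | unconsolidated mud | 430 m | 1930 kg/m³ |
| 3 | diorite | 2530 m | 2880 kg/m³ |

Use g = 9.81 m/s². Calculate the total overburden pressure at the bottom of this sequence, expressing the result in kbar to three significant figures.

0.825 kbar

loess: 1520 kg/m³ × 9.81 m/s² × 190 m = 2.833×10^6 Pa = 0.02833 kbar
unconsolidated mud: 1930 kg/m³ × 9.81 m/s² × 430 m = 8.141×10^6 Pa = 0.08141 kbar
diorite: 2880 kg/m³ × 9.81 m/s² × 2530 m = 7.148×10^7 Pa = 0.7148 kbar
Total = 0.02833 + 0.08141 + 0.7148 = 0.82454 kbar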